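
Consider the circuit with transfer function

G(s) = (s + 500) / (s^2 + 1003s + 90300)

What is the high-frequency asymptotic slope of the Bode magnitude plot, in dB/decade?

-20 dB/decade

Each pole contributes −20 dB/decade at high frequency; each zero contributes +20 dB/decade.
Net: 1 zero(s) − 2 pole(s) → -20 dB/decade.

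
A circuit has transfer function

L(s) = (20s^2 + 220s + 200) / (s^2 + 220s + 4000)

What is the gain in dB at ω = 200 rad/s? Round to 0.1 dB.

Substitute s = j200:
Numerator: 20(j200)^2 + 220(j200) + 200 = -799800 + j44000
Denominator: (j200)^2 + 220(j200) + 4000 = -36000 + j44000
|N| = √(799800² + 44000²) ≈ 8.0101e+05, ∠N ≈ 176.85°
|D| = √(36000² + 44000²) ≈ 56851, ∠D ≈ 129.29°
|L| = 8.0101e+05 / 56851 ≈ 14.09
Gain = 20 log₁₀(14.09) ≈ 22.98 dB

23.0 dB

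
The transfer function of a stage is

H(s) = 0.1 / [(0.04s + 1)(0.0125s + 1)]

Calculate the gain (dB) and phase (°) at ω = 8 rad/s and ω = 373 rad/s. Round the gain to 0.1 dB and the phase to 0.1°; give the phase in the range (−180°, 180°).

At ω = 8 rad/s:
pole (1 + j8·0.04) = 1 + j0.32 → |·| ≈ 1.05, ∠ ≈ 17.74°
pole (1 + j8·0.0125) = 1 + j0.1 → |·| ≈ 1.005, ∠ ≈ 5.71°
|H| = 0.1 · 1 / (1.05 · 1.005) ≈ 0.094764
Gain = 20 log₁₀(0.094764) ≈ -20.47 dB
∠H = (0°) − (17.74° + 5.71°) = -23.45°

At ω = 373 rad/s:
pole (1 + j373·0.04) = 1 + j14.92 → |·| ≈ 14.953, ∠ ≈ 86.17°
pole (1 + j373·0.0125) = 1 + j4.6625 → |·| ≈ 4.7685, ∠ ≈ 77.89°
|H| = 0.1 · 1 / (14.953 · 4.7685) ≈ 0.0014025
Gain = 20 log₁₀(0.0014025) ≈ -57.06 dB
∠H = (0°) − (86.17° + 77.89°) = -164.06°

ω = 8: -20.5 dB, -23.5°; ω = 373: -57.1 dB, -164.1°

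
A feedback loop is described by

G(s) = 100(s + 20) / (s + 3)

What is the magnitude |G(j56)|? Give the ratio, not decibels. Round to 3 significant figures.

106

At s = jω = j56:
zero (s+20): 20 + j56 → |·| = √(20²+56²) = √3536 ≈ 59.464, ∠ = arctan(56/20) ≈ 70.35°
pole (s+3): 3 + j56 → |·| = √(3²+56²) = √3145 ≈ 56.08, ∠ = arctan(56/3) ≈ 86.93°
|G| = 100 · 59.464 / 56.08 ≈ 106.03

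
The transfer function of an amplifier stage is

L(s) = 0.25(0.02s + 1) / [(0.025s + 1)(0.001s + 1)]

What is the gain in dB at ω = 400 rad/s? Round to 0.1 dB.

-14.6 dB

At ω = 400 rad/s:
zero (1 + j400·0.02) = 1 + j8 → |·| ≈ 8.0623, ∠ ≈ 82.87°
pole (1 + j400·0.025) = 1 + j10 → |·| ≈ 10.05, ∠ ≈ 84.29°
pole (1 + j400·0.001) = 1 + j0.4 → |·| ≈ 1.077, ∠ ≈ 21.80°
|L| = 0.25 · 8.0623 / (10.05 · 1.077) ≈ 0.18622
Gain = 20 log₁₀(0.18622) ≈ -14.60 dB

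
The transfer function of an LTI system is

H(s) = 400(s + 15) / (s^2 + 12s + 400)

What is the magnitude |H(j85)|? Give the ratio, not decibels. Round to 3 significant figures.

At s = jω = j85:
zero (s+15): 15 + j85 → |·| = √(15²+85²) = √7450 ≈ 86.313, ∠ = arctan(85/15) ≈ 79.99°
quadratic: (j85)² + 12·j85 + 400 = -6825 + j1020 → |·| ≈ 6900.8, ∠ ≈ 171.50°
|H| = 400 · 86.313 / 6900.8 ≈ 5.0031

5.00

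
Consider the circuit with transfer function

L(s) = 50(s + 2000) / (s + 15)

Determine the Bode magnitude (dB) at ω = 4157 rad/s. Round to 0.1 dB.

At s = jω = j4157:
zero (s+2000): 2000 + j4157 → |·| = √(2000²+4157²) = √21280649 ≈ 4613.1, ∠ = arctan(4157/2000) ≈ 64.31°
pole (s+15): 15 + j4157 → |·| = √(15²+4157²) = √17280874 ≈ 4157, ∠ = arctan(4157/15) ≈ 89.79°
|L| = 50 · 4613.1 / 4157 ≈ 55.486
Gain = 20 log₁₀(55.486) ≈ 34.88 dB

34.9 dB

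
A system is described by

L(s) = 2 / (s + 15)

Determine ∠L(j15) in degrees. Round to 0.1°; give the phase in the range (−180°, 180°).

Substitute s = j15:
Numerator: 2 = 2 + j0
Denominator: (j15) + 15 = 15 + j15
|N| = √(2² + 0²) ≈ 2, ∠N ≈ 0.00°
|D| = √(15² + 15²) ≈ 21.213, ∠D ≈ 45.00°
∠L = 0.00° − 45.00° = -45.00°

-45.0°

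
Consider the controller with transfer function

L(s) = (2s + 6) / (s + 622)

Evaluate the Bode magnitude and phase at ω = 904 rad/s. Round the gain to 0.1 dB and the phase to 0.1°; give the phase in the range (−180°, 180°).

Substitute s = j904:
Numerator: 2(j904) + 6 = 6 + j1808
Denominator: (j904) + 622 = 622 + j904
|N| = √(6² + 1808²) ≈ 1808, ∠N ≈ 89.81°
|D| = √(622² + 904²) ≈ 1097.3, ∠D ≈ 55.47°
|L| = 1808 / 1097.3 ≈ 1.6477
Gain = 20 log₁₀(1.6477) ≈ 4.34 dB
∠L = 89.81° − 55.47° = 34.34°

4.3 dB, 34.3°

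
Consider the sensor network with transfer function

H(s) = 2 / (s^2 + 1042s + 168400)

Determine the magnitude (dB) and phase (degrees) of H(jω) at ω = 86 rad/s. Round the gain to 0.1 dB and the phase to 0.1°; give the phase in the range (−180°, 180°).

Substitute s = j86:
Numerator: 2 = 2 + j0
Denominator: (j86)^2 + 1042(j86) + 168400 = 161004 + j89612
|N| = √(2² + 0²) ≈ 2, ∠N ≈ 0.00°
|D| = √(161004² + 89612²) ≈ 1.8426e+05, ∠D ≈ 29.10°
|H| = 2 / 1.8426e+05 ≈ 1.0854e-05
Gain = 20 log₁₀(1.0854e-05) ≈ -99.29 dB
∠H = 0.00° − 29.10° = -29.10°

-99.3 dB, -29.1°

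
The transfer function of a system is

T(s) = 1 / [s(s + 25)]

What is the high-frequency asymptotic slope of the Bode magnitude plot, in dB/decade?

Each pole contributes −20 dB/decade at high frequency; each zero contributes +20 dB/decade.
Net: 0 zero(s) − 2 pole(s) → -40 dB/decade.

-40 dB/decade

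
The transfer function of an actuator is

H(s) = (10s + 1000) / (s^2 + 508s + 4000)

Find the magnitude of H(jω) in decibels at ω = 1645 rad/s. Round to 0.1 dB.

Substitute s = j1645:
Numerator: 10(j1645) + 1000 = 1000 + j16450
Denominator: (j1645)^2 + 508(j1645) + 4000 = -2702025 + j835660
|N| = √(1000² + 16450²) ≈ 16480, ∠N ≈ 86.52°
|D| = √(2702025² + 835660²) ≈ 2.8283e+06, ∠D ≈ 162.81°
|H| = 16480 / 2.8283e+06 ≈ 0.0058268
Gain = 20 log₁₀(0.0058268) ≈ -44.69 dB

-44.7 dB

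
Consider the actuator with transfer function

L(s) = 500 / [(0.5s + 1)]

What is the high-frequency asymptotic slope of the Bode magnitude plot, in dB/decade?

-20 dB/decade

Each pole contributes −20 dB/decade at high frequency; each zero contributes +20 dB/decade.
Net: 0 zero(s) − 1 pole(s) → -20 dB/decade.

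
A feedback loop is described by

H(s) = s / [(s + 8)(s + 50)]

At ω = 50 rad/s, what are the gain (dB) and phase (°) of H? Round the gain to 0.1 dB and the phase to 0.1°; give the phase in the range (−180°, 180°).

At s = jω = j50:
zero at origin: s = j50 → |·| = 50, ∠ = 90.00°
pole (s+8): 8 + j50 → |·| = √(8²+50²) = √2564 ≈ 50.636, ∠ = arctan(50/8) ≈ 80.91°
pole (s+50): 50 + j50 → |·| = √(50²+50²) = √5000 ≈ 70.711, ∠ = arctan(50/50) ≈ 45.00°
|H| = 1 · 50 / 3580.5 ≈ 0.013965
Gain = 20 log₁₀(0.013965) ≈ -37.10 dB
∠H = 90.00° − 125.91° = -35.91°

-37.1 dB, -35.9°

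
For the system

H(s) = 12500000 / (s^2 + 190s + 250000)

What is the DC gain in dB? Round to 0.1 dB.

34.0 dB

H(0) = 12500000 / 250000 = 50
20 log₁₀(50) ≈ 33.98 dB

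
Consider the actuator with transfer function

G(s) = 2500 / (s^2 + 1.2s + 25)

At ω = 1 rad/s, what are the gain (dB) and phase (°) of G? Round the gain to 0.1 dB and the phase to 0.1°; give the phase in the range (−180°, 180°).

At s = jω = j1:
quadratic: (j1)² + 1.2·j1 + 25 = 24 + j1.2 → |·| ≈ 24.03, ∠ ≈ 2.86°
|G| = 2500 / 24.03 ≈ 104.04
Gain = 20 log₁₀(104.04) ≈ 40.34 dB
∠G = 0.00° − 2.86° = -2.86°

40.3 dB, -2.9°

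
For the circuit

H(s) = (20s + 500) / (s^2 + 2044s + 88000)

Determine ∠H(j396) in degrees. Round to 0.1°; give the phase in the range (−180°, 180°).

-8.5°

Substitute s = j396:
Numerator: 20(j396) + 500 = 500 + j7920
Denominator: (j396)^2 + 2044(j396) + 88000 = -68816 + j809424
|N| = √(500² + 7920²) ≈ 7935.8, ∠N ≈ 86.39°
|D| = √(68816² + 809424²) ≈ 8.1234e+05, ∠D ≈ 94.86°
∠H = 86.39° − 94.86° = -8.47°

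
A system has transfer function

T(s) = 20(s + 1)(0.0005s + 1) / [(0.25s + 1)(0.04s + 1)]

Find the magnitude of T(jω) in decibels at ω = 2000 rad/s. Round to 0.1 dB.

At ω = 2000 rad/s:
zero (1 + j2000·1) = 1 + j2000 → |·| ≈ 2000, ∠ ≈ 89.97°
zero (1 + j2000·0.0005) = 1 + j1 → |·| ≈ 1.4142, ∠ ≈ 45.00°
pole (1 + j2000·0.25) = 1 + j500 → |·| ≈ 500, ∠ ≈ 89.89°
pole (1 + j2000·0.04) = 1 + j80 → |·| ≈ 80.006, ∠ ≈ 89.28°
|T| = 20 · 2000 · 1.4142 / (500 · 80.006) ≈ 1.4141
Gain = 20 log₁₀(1.4141) ≈ 3.01 dB

3.0 dB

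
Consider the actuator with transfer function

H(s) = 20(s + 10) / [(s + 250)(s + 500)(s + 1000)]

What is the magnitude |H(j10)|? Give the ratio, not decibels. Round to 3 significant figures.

2.26e-06

At s = jω = j10:
zero (s+10): 10 + j10 → |·| = √(10²+10²) = √200 ≈ 14.142, ∠ = arctan(10/10) ≈ 45.00°
pole (s+250): 250 + j10 → |·| = √(250²+10²) = √62600 ≈ 250.2, ∠ = arctan(10/250) ≈ 2.29°
pole (s+500): 500 + j10 → |·| = √(500²+10²) = √250100 ≈ 500.1, ∠ = arctan(10/500) ≈ 1.15°
pole (s+1000): 1000 + j10 → |·| = √(1000²+10²) = √1000100 ≈ 1000, ∠ = arctan(10/1000) ≈ 0.57°
|H| = 20 · 14.142 / 1.2513e+08 ≈ 2.2604e-06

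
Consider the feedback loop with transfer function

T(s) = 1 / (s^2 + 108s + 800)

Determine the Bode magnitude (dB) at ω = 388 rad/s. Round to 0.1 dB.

Substitute s = j388:
Numerator: 1 = 1 + j0
Denominator: (j388)^2 + 108(j388) + 800 = -149744 + j41904
|N| = √(1² + 0²) ≈ 1, ∠N ≈ 0.00°
|D| = √(149744² + 41904²) ≈ 1.555e+05, ∠D ≈ 164.37°
|T| = 1 / 1.555e+05 ≈ 6.4309e-06
Gain = 20 log₁₀(6.4309e-06) ≈ -103.83 dB

-103.8 dB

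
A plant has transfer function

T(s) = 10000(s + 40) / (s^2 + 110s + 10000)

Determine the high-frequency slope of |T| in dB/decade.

Each pole contributes −20 dB/decade at high frequency; each zero contributes +20 dB/decade.
Net: 1 zero(s) − 2 pole(s) → -20 dB/decade.

-20 dB/decade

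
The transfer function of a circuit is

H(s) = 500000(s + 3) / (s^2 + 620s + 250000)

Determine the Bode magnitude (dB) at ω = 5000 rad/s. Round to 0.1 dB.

At s = jω = j5000:
zero (s+3): 3 + j5000 → |·| = √(3²+5000²) = √25000009 ≈ 5000, ∠ = arctan(5000/3) ≈ 89.97°
quadratic: (j5000)² + 620·j5000 + 250000 = -24750000 + j3100000 → |·| ≈ 2.4943e+07, ∠ ≈ 172.86°
|H| = 500000 · 5000 / 2.4943e+07 ≈ 100.23
Gain = 20 log₁₀(100.23) ≈ 40.02 dB

40.0 dB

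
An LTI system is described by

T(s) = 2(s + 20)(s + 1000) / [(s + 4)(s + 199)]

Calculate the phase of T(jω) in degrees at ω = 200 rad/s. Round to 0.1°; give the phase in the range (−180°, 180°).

At s = jω = j200:
zero (s+20): 20 + j200 → |·| = √(20²+200²) = √40400 ≈ 201, ∠ = arctan(200/20) ≈ 84.29°
zero (s+1000): 1000 + j200 → |·| = √(1000²+200²) = √1040000 ≈ 1019.8, ∠ = arctan(200/1000) ≈ 11.31°
pole (s+4): 4 + j200 → |·| = √(4²+200²) = √40016 ≈ 200.04, ∠ = arctan(200/4) ≈ 88.85°
pole (s+199): 199 + j200 → |·| = √(199²+200²) = √79601 ≈ 282.14, ∠ = arctan(200/199) ≈ 45.14°
∠T = 95.60° − 133.99° = -38.39°

-38.4°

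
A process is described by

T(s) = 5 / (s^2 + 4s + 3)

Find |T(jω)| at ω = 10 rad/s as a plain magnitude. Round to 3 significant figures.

0.0477

Substitute s = j10:
Numerator: 5 = 5 + j0
Denominator: (j10)^2 + 4(j10) + 3 = -97 + j40
|N| = √(5² + 0²) ≈ 5, ∠N ≈ 0.00°
|D| = √(97² + 40²) ≈ 104.92, ∠D ≈ 157.59°
|T| = 5 / 104.92 ≈ 0.047655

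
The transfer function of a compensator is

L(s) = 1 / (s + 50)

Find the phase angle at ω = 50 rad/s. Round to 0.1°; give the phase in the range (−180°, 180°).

Substitute s = j50:
Numerator: 1 = 1 + j0
Denominator: (j50) + 50 = 50 + j50
|N| = √(1² + 0²) ≈ 1, ∠N ≈ 0.00°
|D| = √(50² + 50²) ≈ 70.711, ∠D ≈ 45.00°
∠L = 0.00° − 45.00° = -45.00°

-45.0°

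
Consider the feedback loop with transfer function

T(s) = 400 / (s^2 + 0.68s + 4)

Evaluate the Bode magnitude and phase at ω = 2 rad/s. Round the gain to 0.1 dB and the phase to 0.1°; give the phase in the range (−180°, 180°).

49.4 dB, -90.0°

At s = jω = j2:
quadratic: (j2)² + 0.68·j2 + 4 = 0 + j1.36 → |·| ≈ 1.36, ∠ ≈ 90.00°
|T| = 400 / 1.36 ≈ 294.12
Gain = 20 log₁₀(294.12) ≈ 49.37 dB
∠T = 0.00° − 90.00° = -90.00°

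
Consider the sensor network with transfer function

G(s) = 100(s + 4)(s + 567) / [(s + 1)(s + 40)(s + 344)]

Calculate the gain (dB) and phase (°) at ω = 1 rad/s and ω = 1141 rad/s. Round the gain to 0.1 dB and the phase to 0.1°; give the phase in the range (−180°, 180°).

ω = 1: 21.6 dB, -32.5°; ω = 1141: -20.6 dB, -97.8°

At s = jω = j1:
zero (s+4): 4 + j1 → |·| = √(4²+1²) = √17 ≈ 4.1231, ∠ = arctan(1/4) ≈ 14.04°
zero (s+567): 567 + j1 → |·| = √(567²+1²) = √321490 ≈ 567, ∠ = arctan(1/567) ≈ 0.10°
pole (s+1): 1 + j1 → |·| = √(1²+1²) = √2 ≈ 1.4142, ∠ = arctan(1/1) ≈ 45.00°
pole (s+40): 40 + j1 → |·| = √(40²+1²) = √1601 ≈ 40.012, ∠ = arctan(1/40) ≈ 1.43°
pole (s+344): 344 + j1 → |·| = √(344²+1²) = √118337 ≈ 344, ∠ = arctan(1/344) ≈ 0.17°
|G| = 100 · 2337.8 / 19465 ≈ 12.01
Gain = 20 log₁₀(12.01) ≈ 21.59 dB
∠G = 14.14° − 46.60° = -32.46°

At s = jω = j1141:
zero (s+4): 4 + j1141 → |·| = √(4²+1141²) = √1301897 ≈ 1141, ∠ = arctan(1141/4) ≈ 89.80°
zero (s+567): 567 + j1141 → |·| = √(567²+1141²) = √1623370 ≈ 1274.1, ∠ = arctan(1141/567) ≈ 63.58°
pole (s+1): 1 + j1141 → |·| = √(1²+1141²) = √1301882 ≈ 1141, ∠ = arctan(1141/1) ≈ 89.95°
pole (s+40): 40 + j1141 → |·| = √(40²+1141²) = √1303481 ≈ 1141.7, ∠ = arctan(1141/40) ≈ 87.99°
pole (s+344): 344 + j1141 → |·| = √(344²+1141²) = √1420217 ≈ 1191.7, ∠ = arctan(1141/344) ≈ 73.22°
|G| = 100 · 1.4537e+06 / 1.5524e+09 ≈ 0.093642
Gain = 20 log₁₀(0.093642) ≈ -20.57 dB
∠G = 153.38° − 251.16° = -97.78°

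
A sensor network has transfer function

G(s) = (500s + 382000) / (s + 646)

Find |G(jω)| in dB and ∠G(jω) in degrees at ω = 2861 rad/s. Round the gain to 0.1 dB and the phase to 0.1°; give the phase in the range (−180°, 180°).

Substitute s = j2861:
Numerator: 500(j2861) + 382000 = 382000 + j1430500
Denominator: (j2861) + 646 = 646 + j2861
|N| = √(382000² + 1430500²) ≈ 1.4806e+06, ∠N ≈ 75.05°
|D| = √(646² + 2861²) ≈ 2933, ∠D ≈ 77.28°
|G| = 1.4806e+06 / 2933 ≈ 504.81
Gain = 20 log₁₀(504.81) ≈ 54.06 dB
∠G = 75.05° − 77.28° = -2.23°

54.1 dB, -2.2°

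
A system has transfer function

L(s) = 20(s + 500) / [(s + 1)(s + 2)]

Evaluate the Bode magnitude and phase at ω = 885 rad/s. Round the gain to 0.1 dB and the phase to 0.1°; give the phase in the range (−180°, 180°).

-31.7 dB, -119.3°

At s = jω = j885:
zero (s+500): 500 + j885 → |·| = √(500²+885²) = √1033225 ≈ 1016.5, ∠ = arctan(885/500) ≈ 60.53°
pole (s+1): 1 + j885 → |·| = √(1²+885²) = √783226 ≈ 885, ∠ = arctan(885/1) ≈ 89.94°
pole (s+2): 2 + j885 → |·| = √(2²+885²) = √783229 ≈ 885, ∠ = arctan(885/2) ≈ 89.87°
|L| = 20 · 1016.5 / 7.8322e+05 ≈ 0.025957
Gain = 20 log₁₀(0.025957) ≈ -31.71 dB
∠L = 60.53° − 179.81° = -119.28°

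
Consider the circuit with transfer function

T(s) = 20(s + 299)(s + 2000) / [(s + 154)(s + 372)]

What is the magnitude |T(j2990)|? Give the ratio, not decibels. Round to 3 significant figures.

24.0

At s = jω = j2990:
zero (s+299): 299 + j2990 → |·| = √(299²+2990²) = √9029501 ≈ 3004.9, ∠ = arctan(2990/299) ≈ 84.29°
zero (s+2000): 2000 + j2990 → |·| = √(2000²+2990²) = √12940100 ≈ 3597.2, ∠ = arctan(2990/2000) ≈ 56.22°
pole (s+154): 154 + j2990 → |·| = √(154²+2990²) = √8963816 ≈ 2994, ∠ = arctan(2990/154) ≈ 87.05°
pole (s+372): 372 + j2990 → |·| = √(372²+2990²) = √9078484 ≈ 3013.1, ∠ = arctan(2990/372) ≈ 82.91°
|T| = 20 · 1.0809e+07 / 9.0212e+06 ≈ 23.964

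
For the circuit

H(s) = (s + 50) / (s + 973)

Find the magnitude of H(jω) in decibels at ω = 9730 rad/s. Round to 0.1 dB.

-0.0 dB

At s = jω = j9730:
zero (s+50): 50 + j9730 → |·| = √(50²+9730²) = √94675400 ≈ 9730.1, ∠ = arctan(9730/50) ≈ 89.71°
pole (s+973): 973 + j9730 → |·| = √(973²+9730²) = √95619629 ≈ 9778.5, ∠ = arctan(9730/973) ≈ 84.29°
|H| = 1 · 9730.1 / 9778.5 ≈ 0.99505
Gain = 20 log₁₀(0.99505) ≈ -0.04 dB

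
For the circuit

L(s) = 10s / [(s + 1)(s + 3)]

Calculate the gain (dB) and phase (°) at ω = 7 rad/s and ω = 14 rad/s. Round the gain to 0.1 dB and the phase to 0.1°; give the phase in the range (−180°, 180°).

ω = 7: 2.3 dB, -58.7°; ω = 14: -3.1 dB, -73.8°

At s = jω = j7:
zero at origin: s = j7 → |·| = 7, ∠ = 90.00°
pole (s+1): 1 + j7 → |·| = √(1²+7²) = √50 ≈ 7.0711, ∠ = arctan(7/1) ≈ 81.87°
pole (s+3): 3 + j7 → |·| = √(3²+7²) = √58 ≈ 7.6158, ∠ = arctan(7/3) ≈ 66.80°
|L| = 10 · 7 / 53.852 ≈ 1.2999
Gain = 20 log₁₀(1.2999) ≈ 2.28 dB
∠L = 90.00° − 148.67° = -58.67°

At s = jω = j14:
zero at origin: s = j14 → |·| = 14, ∠ = 90.00°
pole (s+1): 1 + j14 → |·| = √(1²+14²) = √197 ≈ 14.036, ∠ = arctan(14/1) ≈ 85.91°
pole (s+3): 3 + j14 → |·| = √(3²+14²) = √205 ≈ 14.318, ∠ = arctan(14/3) ≈ 77.91°
|L| = 10 · 14 / 200.97 ≈ 0.69662
Gain = 20 log₁₀(0.69662) ≈ -3.14 dB
∠L = 90.00° − 163.82° = -73.82°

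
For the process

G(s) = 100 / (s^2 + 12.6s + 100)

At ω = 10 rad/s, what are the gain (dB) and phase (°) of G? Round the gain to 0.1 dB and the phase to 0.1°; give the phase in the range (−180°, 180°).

At s = jω = j10:
quadratic: (j10)² + 12.6·j10 + 100 = 0 + j126 → |·| ≈ 126, ∠ ≈ 90.00°
|G| = 100 / 126 ≈ 0.79365
Gain = 20 log₁₀(0.79365) ≈ -2.01 dB
∠G = 0.00° − 90.00° = -90.00°

-2.0 dB, -90.0°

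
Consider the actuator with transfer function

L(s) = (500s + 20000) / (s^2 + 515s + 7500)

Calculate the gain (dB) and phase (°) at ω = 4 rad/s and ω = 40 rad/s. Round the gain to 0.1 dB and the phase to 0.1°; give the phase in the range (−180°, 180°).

ω = 4: 8.3 dB, -9.7°; ω = 40: 2.4 dB, -29.0°

Substitute s = j4:
Numerator: 500(j4) + 20000 = 20000 + j2000
Denominator: (j4)^2 + 515(j4) + 7500 = 7484 + j2060
|N| = √(20000² + 2000²) ≈ 20100, ∠N ≈ 5.71°
|D| = √(7484² + 2060²) ≈ 7762.3, ∠D ≈ 15.39°
|L| = 20100 / 7762.3 ≈ 2.5894
Gain = 20 log₁₀(2.5894) ≈ 8.26 dB
∠L = 5.71° − 15.39° = -9.68°

Substitute s = j40:
Numerator: 500(j40) + 20000 = 20000 + j20000
Denominator: (j40)^2 + 515(j40) + 7500 = 5900 + j20600
|N| = √(20000² + 20000²) ≈ 28284, ∠N ≈ 45.00°
|D| = √(5900² + 20600²) ≈ 21428, ∠D ≈ 74.02°
|L| = 28284 / 21428 ≈ 1.32
Gain = 20 log₁₀(1.32) ≈ 2.41 dB
∠L = 45.00° − 74.02° = -29.02°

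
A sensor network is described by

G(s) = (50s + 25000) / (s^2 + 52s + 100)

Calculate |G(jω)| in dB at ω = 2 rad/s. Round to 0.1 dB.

44.9 dB

Substitute s = j2:
Numerator: 50(j2) + 25000 = 25000 + j100
Denominator: (j2)^2 + 52(j2) + 100 = 96 + j104
|N| = √(25000² + 100²) ≈ 25000, ∠N ≈ 0.23°
|D| = √(96² + 104²) ≈ 141.53, ∠D ≈ 47.29°
|G| = 25000 / 141.53 ≈ 176.64
Gain = 20 log₁₀(176.64) ≈ 44.94 dB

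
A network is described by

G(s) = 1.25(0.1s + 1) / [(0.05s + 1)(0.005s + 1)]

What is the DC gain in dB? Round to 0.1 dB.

1.9 dB

G(0) = 1.25 · 1 / 1 = 1.25
20 log₁₀(1.25) ≈ 1.94 dB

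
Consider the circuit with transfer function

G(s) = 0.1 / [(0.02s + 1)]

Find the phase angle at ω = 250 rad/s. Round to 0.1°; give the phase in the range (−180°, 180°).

At ω = 250 rad/s:
pole (1 + j250·0.02) = 1 + j5 → |·| ≈ 5.099, ∠ ≈ 78.69°
∠G = (0°) − (78.69°) = -78.69°

-78.7°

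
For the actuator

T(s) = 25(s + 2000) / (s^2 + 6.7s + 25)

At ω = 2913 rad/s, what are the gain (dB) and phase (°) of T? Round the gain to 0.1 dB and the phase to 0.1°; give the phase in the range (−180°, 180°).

-39.7 dB, -124.3°

At s = jω = j2913:
zero (s+2000): 2000 + j2913 → |·| = √(2000²+2913²) = √12485569 ≈ 3533.5, ∠ = arctan(2913/2000) ≈ 55.53°
quadratic: (j2913)² + 6.7·j2913 + 25 = -8485544 + j19517.1 → |·| ≈ 8.4856e+06, ∠ ≈ 179.87°
|T| = 25 · 3533.5 / 8.4856e+06 ≈ 0.01041
Gain = 20 log₁₀(0.01041) ≈ -39.65 dB
∠T = 55.53° − 179.87° = -124.34°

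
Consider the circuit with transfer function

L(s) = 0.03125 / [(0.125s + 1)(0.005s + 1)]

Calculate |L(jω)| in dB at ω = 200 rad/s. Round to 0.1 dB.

-61.1 dB

At ω = 200 rad/s:
pole (1 + j200·0.125) = 1 + j25 → |·| ≈ 25.02, ∠ ≈ 87.71°
pole (1 + j200·0.005) = 1 + j1 → |·| ≈ 1.4142, ∠ ≈ 45.00°
|L| = 0.03125 · 1 / (25.02 · 1.4142) ≈ 0.00088319
Gain = 20 log₁₀(0.00088319) ≈ -61.08 dB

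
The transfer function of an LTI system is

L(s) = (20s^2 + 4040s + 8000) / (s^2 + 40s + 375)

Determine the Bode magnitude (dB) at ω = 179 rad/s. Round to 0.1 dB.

Substitute s = j179:
Numerator: 20(j179)^2 + 4040(j179) + 8000 = -632820 + j723160
Denominator: (j179)^2 + 40(j179) + 375 = -31666 + j7160
|N| = √(632820² + 723160²) ≈ 9.6095e+05, ∠N ≈ 131.19°
|D| = √(31666² + 7160²) ≈ 32465, ∠D ≈ 167.26°
|L| = 9.6095e+05 / 32465 ≈ 29.6
Gain = 20 log₁₀(29.6) ≈ 29.43 dB

29.4 dB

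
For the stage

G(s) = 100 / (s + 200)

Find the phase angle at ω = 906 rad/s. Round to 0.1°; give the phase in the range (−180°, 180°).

Substitute s = j906:
Numerator: 100 = 100 + j0
Denominator: (j906) + 200 = 200 + j906
|N| = √(100² + 0²) ≈ 100, ∠N ≈ 0.00°
|D| = √(200² + 906²) ≈ 927.81, ∠D ≈ 77.55°
∠G = 0.00° − 77.55° = -77.55°

-77.6°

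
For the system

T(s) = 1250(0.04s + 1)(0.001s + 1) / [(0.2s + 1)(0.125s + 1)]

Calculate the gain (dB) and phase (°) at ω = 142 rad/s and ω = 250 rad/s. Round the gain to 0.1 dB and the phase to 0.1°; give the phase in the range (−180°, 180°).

At ω = 142 rad/s:
zero (1 + j142·0.04) = 1 + j5.68 → |·| ≈ 5.7674, ∠ ≈ 80.02°
zero (1 + j142·0.001) = 1 + j0.142 → |·| ≈ 1.01, ∠ ≈ 8.08°
pole (1 + j142·0.2) = 1 + j28.4 → |·| ≈ 28.418, ∠ ≈ 87.98°
pole (1 + j142·0.125) = 1 + j17.75 → |·| ≈ 17.778, ∠ ≈ 86.78°
|T| = 1250 · 5.7674 · 1.01 / (28.418 · 17.778) ≈ 14.412
Gain = 20 log₁₀(14.412) ≈ 23.17 dB
∠T = (80.02° + 8.08°) − (87.98° + 86.78°) = -86.66°

At ω = 250 rad/s:
zero (1 + j250·0.04) = 1 + j10 → |·| ≈ 10.05, ∠ ≈ 84.29°
zero (1 + j250·0.001) = 1 + j0.25 → |·| ≈ 1.0308, ∠ ≈ 14.04°
pole (1 + j250·0.2) = 1 + j50 → |·| ≈ 50.01, ∠ ≈ 88.85°
pole (1 + j250·0.125) = 1 + j31.25 → |·| ≈ 31.266, ∠ ≈ 88.17°
|T| = 1250 · 10.05 · 1.0308 / (50.01 · 31.266) ≈ 8.2817
Gain = 20 log₁₀(8.2817) ≈ 18.36 dB
∠T = (84.29° + 14.04°) − (88.85° + 88.17°) = -78.69°

ω = 142: 23.2 dB, -86.7°; ω = 250: 18.4 dB, -78.7°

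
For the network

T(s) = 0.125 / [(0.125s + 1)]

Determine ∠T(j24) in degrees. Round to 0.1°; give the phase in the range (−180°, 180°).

-71.6°

At ω = 24 rad/s:
pole (1 + j24·0.125) = 1 + j3 → |·| ≈ 3.1623, ∠ ≈ 71.57°
∠T = (0°) − (71.57°) = -71.57°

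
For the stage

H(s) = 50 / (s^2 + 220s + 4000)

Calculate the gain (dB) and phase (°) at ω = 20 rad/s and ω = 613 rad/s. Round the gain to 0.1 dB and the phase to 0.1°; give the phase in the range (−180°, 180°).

ω = 20: -41.1 dB, -50.7°; ω = 613: -78.0 dB, -160.1°

Substitute s = j20:
Numerator: 50 = 50 + j0
Denominator: (j20)^2 + 220(j20) + 4000 = 3600 + j4400
|N| = √(50² + 0²) ≈ 50, ∠N ≈ 0.00°
|D| = √(3600² + 4400²) ≈ 5685.1, ∠D ≈ 50.71°
|H| = 50 / 5685.1 ≈ 0.0087949
Gain = 20 log₁₀(0.0087949) ≈ -41.12 dB
∠H = 0.00° − 50.71° = -50.71°

Substitute s = j613:
Numerator: 50 = 50 + j0
Denominator: (j613)^2 + 220(j613) + 4000 = -371769 + j134860
|N| = √(50² + 0²) ≈ 50, ∠N ≈ 0.00°
|D| = √(371769² + 134860²) ≈ 3.9547e+05, ∠D ≈ 160.06°
|H| = 50 / 3.9547e+05 ≈ 0.00012643
Gain = 20 log₁₀(0.00012643) ≈ -77.96 dB
∠H = 0.00° − 160.06° = -160.06°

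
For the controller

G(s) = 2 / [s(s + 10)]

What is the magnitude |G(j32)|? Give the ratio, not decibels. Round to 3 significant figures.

At s = jω = j32:
pole (s+10): 10 + j32 → |·| = √(10²+32²) = √1124 ≈ 33.526, ∠ = arctan(32/10) ≈ 72.65°
pole at origin: |s| = 32, ∠ = 90.00° (in denominator)
|G| = 2 / 1072.8 ≈ 0.0018643

0.00186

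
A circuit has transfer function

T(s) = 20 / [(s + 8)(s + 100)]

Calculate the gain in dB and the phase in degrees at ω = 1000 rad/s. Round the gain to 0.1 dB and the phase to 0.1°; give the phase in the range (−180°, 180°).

At s = jω = j1000:
pole (s+8): 8 + j1000 → |·| = √(8²+1000²) = √1000064 ≈ 1000, ∠ = arctan(1000/8) ≈ 89.54°
pole (s+100): 100 + j1000 → |·| = √(100²+1000²) = √1010000 ≈ 1005, ∠ = arctan(1000/100) ≈ 84.29°
|T| = 20 / 1.005e+06 ≈ 1.99e-05
Gain = 20 log₁₀(1.99e-05) ≈ -94.02 dB
∠T = 0.00° − 173.83° = -173.83°

-94.0 dB, -173.8°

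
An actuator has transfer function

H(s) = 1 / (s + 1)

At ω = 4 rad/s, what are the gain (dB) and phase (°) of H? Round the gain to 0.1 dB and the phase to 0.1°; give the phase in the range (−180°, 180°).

At s = jω = j4:
pole (s+1): 1 + j4 → |·| = √(1²+4²) = √17 ≈ 4.1231, ∠ = arctan(4/1) ≈ 75.96°
|H| = 1 / 4.1231 ≈ 0.24254
Gain = 20 log₁₀(0.24254) ≈ -12.30 dB
∠H = 0.00° − 75.96° = -75.96°

-12.3 dB, -76.0°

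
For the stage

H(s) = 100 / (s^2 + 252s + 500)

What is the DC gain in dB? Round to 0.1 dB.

H(0) = 100 / 500 = 0.2
20 log₁₀(0.2) ≈ -13.98 dB

-14.0 dB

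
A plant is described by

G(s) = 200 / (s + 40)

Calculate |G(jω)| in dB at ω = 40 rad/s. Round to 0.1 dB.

11.0 dB

At s = jω = j40:
pole (s+40): 40 + j40 → |·| = √(40²+40²) = √3200 ≈ 56.569, ∠ = arctan(40/40) ≈ 45.00°
|G| = 200 / 56.569 ≈ 3.5355
Gain = 20 log₁₀(3.5355) ≈ 10.97 dB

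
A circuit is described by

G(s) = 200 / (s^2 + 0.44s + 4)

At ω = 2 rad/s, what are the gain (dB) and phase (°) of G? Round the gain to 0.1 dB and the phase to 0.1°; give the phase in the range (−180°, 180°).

47.1 dB, -90.0°

At s = jω = j2:
quadratic: (j2)² + 0.44·j2 + 4 = 0 + j0.88 → |·| ≈ 0.88, ∠ ≈ 90.00°
|G| = 200 / 0.88 ≈ 227.27
Gain = 20 log₁₀(227.27) ≈ 47.13 dB
∠G = 0.00° − 90.00° = -90.00°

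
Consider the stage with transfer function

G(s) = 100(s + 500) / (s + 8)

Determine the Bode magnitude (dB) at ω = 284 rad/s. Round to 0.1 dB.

At s = jω = j284:
zero (s+500): 500 + j284 → |·| = √(500²+284²) = √330656 ≈ 575.03, ∠ = arctan(284/500) ≈ 29.60°
pole (s+8): 8 + j284 → |·| = √(8²+284²) = √80720 ≈ 284.11, ∠ = arctan(284/8) ≈ 88.39°
|G| = 100 · 575.03 / 284.11 ≈ 202.4
Gain = 20 log₁₀(202.4) ≈ 46.12 dB

46.1 dB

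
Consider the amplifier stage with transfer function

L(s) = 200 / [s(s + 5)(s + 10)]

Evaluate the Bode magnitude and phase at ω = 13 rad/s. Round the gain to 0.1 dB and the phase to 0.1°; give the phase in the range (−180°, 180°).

-23.4 dB, 148.6°

At s = jω = j13:
pole (s+5): 5 + j13 → |·| = √(5²+13²) = √194 ≈ 13.928, ∠ = arctan(13/5) ≈ 68.96°
pole (s+10): 10 + j13 → |·| = √(10²+13²) = √269 ≈ 16.401, ∠ = arctan(13/10) ≈ 52.43°
pole at origin: |s| = 13, ∠ = 90.00° (in denominator)
|L| = 200 / 2969.6 ≈ 0.067349
Gain = 20 log₁₀(0.067349) ≈ -23.43 dB
∠L = 0.00° − 211.39° = -211.39° ≡ 148.61° (principal value)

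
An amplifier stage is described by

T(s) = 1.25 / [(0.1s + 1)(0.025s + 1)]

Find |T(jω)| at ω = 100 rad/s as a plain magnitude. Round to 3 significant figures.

0.0462

At ω = 100 rad/s:
pole (1 + j100·0.1) = 1 + j10 → |·| ≈ 10.05, ∠ ≈ 84.29°
pole (1 + j100·0.025) = 1 + j2.5 → |·| ≈ 2.6926, ∠ ≈ 68.20°
|T| = 1.25 · 1 / (10.05 · 2.6926) ≈ 0.046193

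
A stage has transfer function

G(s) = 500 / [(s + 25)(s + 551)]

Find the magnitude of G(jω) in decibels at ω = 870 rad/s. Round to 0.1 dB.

-65.1 dB

At s = jω = j870:
pole (s+25): 25 + j870 → |·| = √(25²+870²) = √757525 ≈ 870.36, ∠ = arctan(870/25) ≈ 88.35°
pole (s+551): 551 + j870 → |·| = √(551²+870²) = √1060501 ≈ 1029.8, ∠ = arctan(870/551) ≈ 57.65°
|G| = 500 / 8.963e+05 ≈ 0.00055785
Gain = 20 log₁₀(0.00055785) ≈ -65.07 dB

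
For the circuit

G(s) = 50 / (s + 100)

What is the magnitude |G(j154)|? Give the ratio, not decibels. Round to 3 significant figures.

At s = jω = j154:
pole (s+100): 100 + j154 → |·| = √(100²+154²) = √33716 ≈ 183.62, ∠ = arctan(154/100) ≈ 57.00°
|G| = 50 / 183.62 ≈ 0.2723

0.272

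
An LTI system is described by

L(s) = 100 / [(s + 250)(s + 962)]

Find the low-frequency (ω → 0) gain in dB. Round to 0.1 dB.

L(0) = 100 / (250·962) ≈ 0.0004158
20 log₁₀(0.0004158) ≈ -67.62 dB

-67.6 dB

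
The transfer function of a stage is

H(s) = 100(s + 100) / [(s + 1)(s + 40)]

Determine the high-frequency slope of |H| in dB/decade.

-20 dB/decade

Each pole contributes −20 dB/decade at high frequency; each zero contributes +20 dB/decade.
Net: 1 zero(s) − 2 pole(s) → -20 dB/decade.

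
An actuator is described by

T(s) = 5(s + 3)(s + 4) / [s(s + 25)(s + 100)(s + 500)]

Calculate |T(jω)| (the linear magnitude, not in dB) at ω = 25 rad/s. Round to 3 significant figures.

6.99e-05

At s = jω = j25:
zero (s+3): 3 + j25 → |·| = √(3²+25²) = √634 ≈ 25.179, ∠ = arctan(25/3) ≈ 83.16°
zero (s+4): 4 + j25 → |·| = √(4²+25²) = √641 ≈ 25.318, ∠ = arctan(25/4) ≈ 80.91°
pole (s+25): 25 + j25 → |·| = √(25²+25²) = √1250 ≈ 35.355, ∠ = arctan(25/25) ≈ 45.00°
pole (s+100): 100 + j25 → |·| = √(100²+25²) = √10625 ≈ 103.08, ∠ = arctan(25/100) ≈ 14.04°
pole (s+500): 500 + j25 → |·| = √(500²+25²) = √250625 ≈ 500.62, ∠ = arctan(25/500) ≈ 2.86°
pole at origin: |s| = 25, ∠ = 90.00° (in denominator)
|T| = 5 · 637.48 / 4.5611e+07 ≈ 6.9882e-05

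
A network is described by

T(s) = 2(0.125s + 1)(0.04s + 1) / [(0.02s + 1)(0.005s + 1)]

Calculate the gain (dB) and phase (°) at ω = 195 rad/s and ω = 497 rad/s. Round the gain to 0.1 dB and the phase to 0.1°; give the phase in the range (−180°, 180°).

ω = 195: 36.7 dB, 50.5°; ω = 497: 39.3 dB, 23.9°

At ω = 195 rad/s:
zero (1 + j195·0.125) = 1 + j24.375 → |·| ≈ 24.396, ∠ ≈ 87.65°
zero (1 + j195·0.04) = 1 + j7.8 → |·| ≈ 7.8638, ∠ ≈ 82.69°
pole (1 + j195·0.02) = 1 + j3.9 → |·| ≈ 4.0262, ∠ ≈ 75.62°
pole (1 + j195·0.005) = 1 + j0.975 → |·| ≈ 1.3966, ∠ ≈ 44.27°
|T| = 2 · 24.396 · 7.8638 / (4.0262 · 1.3966) ≈ 68.236
Gain = 20 log₁₀(68.236) ≈ 36.68 dB
∠T = (87.65° + 82.69°) − (75.62° + 44.27°) = 50.45°

At ω = 497 rad/s:
zero (1 + j497·0.125) = 1 + j62.125 → |·| ≈ 62.133, ∠ ≈ 89.08°
zero (1 + j497·0.04) = 1 + j19.88 → |·| ≈ 19.905, ∠ ≈ 87.12°
pole (1 + j497·0.02) = 1 + j9.94 → |·| ≈ 9.9902, ∠ ≈ 84.26°
pole (1 + j497·0.005) = 1 + j2.485 → |·| ≈ 2.6787, ∠ ≈ 68.08°
|T| = 2 · 62.133 · 19.905 / (9.9902 · 2.6787) ≈ 92.431
Gain = 20 log₁₀(92.431) ≈ 39.32 dB
∠T = (89.08° + 87.12°) − (84.26° + 68.08°) = 23.86°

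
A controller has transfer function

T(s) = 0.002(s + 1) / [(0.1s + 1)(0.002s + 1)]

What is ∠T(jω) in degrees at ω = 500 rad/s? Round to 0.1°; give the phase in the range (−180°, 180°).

-44.0°

At ω = 500 rad/s:
zero (1 + j500·1) = 1 + j500 → |·| ≈ 500, ∠ ≈ 89.89°
pole (1 + j500·0.1) = 1 + j50 → |·| ≈ 50.01, ∠ ≈ 88.85°
pole (1 + j500·0.002) = 1 + j1 → |·| ≈ 1.4142, ∠ ≈ 45.00°
∠T = (89.89°) − (88.85° + 45.00°) = -43.96°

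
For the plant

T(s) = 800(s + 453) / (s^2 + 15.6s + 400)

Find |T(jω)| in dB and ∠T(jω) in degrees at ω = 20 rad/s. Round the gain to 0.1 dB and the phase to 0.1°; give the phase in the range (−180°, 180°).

61.3 dB, -87.5°

At s = jω = j20:
zero (s+453): 453 + j20 → |·| = √(453²+20²) = √205609 ≈ 453.44, ∠ = arctan(20/453) ≈ 2.53°
quadratic: (j20)² + 15.6·j20 + 400 = 0 + j312 → |·| ≈ 312, ∠ ≈ 90.00°
|T| = 800 · 453.44 / 312 ≈ 1162.7
Gain = 20 log₁₀(1162.7) ≈ 61.31 dB
∠T = 2.53° − 90.00° = -87.47°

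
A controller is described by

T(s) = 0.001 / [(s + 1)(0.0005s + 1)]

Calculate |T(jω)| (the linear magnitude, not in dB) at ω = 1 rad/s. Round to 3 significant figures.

0.000707

At ω = 1 rad/s:
pole (1 + j1·1) = 1 + j1 → |·| ≈ 1.4142, ∠ ≈ 45.00°
pole (1 + j1·0.0005) = 1 + j0.0005 → |·| ≈ 1, ∠ ≈ 0.03°
|T| = 0.001 · 1 / (1.4142 · 1) ≈ 0.00070711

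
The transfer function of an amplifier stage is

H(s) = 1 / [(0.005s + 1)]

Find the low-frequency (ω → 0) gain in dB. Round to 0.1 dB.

H(0) = 1 · 1 / 1 = 1
20 log₁₀(1) ≈ 0.00 dB

0.0 dB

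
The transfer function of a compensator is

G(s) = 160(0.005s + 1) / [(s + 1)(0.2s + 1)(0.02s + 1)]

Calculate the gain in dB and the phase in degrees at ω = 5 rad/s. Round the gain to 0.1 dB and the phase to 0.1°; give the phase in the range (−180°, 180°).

26.9 dB, -128.0°

At ω = 5 rad/s:
zero (1 + j5·0.005) = 1 + j0.025 → |·| ≈ 1.0003, ∠ ≈ 1.43°
pole (1 + j5·1) = 1 + j5 → |·| ≈ 5.099, ∠ ≈ 78.69°
pole (1 + j5·0.2) = 1 + j1 → |·| ≈ 1.4142, ∠ ≈ 45.00°
pole (1 + j5·0.02) = 1 + j0.1 → |·| ≈ 1.005, ∠ ≈ 5.71°
|G| = 160 · 1.0003 / (5.099 · 1.4142 · 1.005) ≈ 22.085
Gain = 20 log₁₀(22.085) ≈ 26.88 dB
∠G = (1.43°) − (78.69° + 45.00° + 5.71°) = -127.97°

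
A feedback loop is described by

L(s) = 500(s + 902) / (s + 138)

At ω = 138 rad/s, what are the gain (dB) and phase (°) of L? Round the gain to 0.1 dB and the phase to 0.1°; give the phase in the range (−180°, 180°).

At s = jω = j138:
zero (s+902): 902 + j138 → |·| = √(902²+138²) = √832648 ≈ 912.5, ∠ = arctan(138/902) ≈ 8.70°
pole (s+138): 138 + j138 → |·| = √(138²+138²) = √38088 ≈ 195.16, ∠ = arctan(138/138) ≈ 45.00°
|L| = 500 · 912.5 / 195.16 ≈ 2337.8
Gain = 20 log₁₀(2337.8) ≈ 67.38 dB
∠L = 8.70° − 45.00° = -36.30°

67.4 dB, -36.3°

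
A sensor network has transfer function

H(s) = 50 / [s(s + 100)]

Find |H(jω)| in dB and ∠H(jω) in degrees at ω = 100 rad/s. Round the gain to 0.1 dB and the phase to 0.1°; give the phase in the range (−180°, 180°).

At s = jω = j100:
pole (s+100): 100 + j100 → |·| = √(100²+100²) = √20000 ≈ 141.42, ∠ = arctan(100/100) ≈ 45.00°
pole at origin: |s| = 100, ∠ = 90.00° (in denominator)
|H| = 50 / 14142 ≈ 0.0035356
Gain = 20 log₁₀(0.0035356) ≈ -49.03 dB
∠H = 0.00° − 135.00° = -135.00°

-49.0 dB, -135.0°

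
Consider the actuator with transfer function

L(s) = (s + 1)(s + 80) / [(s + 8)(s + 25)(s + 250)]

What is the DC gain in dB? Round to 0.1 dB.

L(0) = 1·1·80 / (8·25·250) = 0.0016
20 log₁₀(0.0016) ≈ -55.92 dB

-55.9 dB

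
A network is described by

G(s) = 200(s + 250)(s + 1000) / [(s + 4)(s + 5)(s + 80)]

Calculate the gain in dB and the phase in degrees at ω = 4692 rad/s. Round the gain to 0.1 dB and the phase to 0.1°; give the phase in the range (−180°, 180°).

-27.2 dB, -104.0°

At s = jω = j4692:
zero (s+250): 250 + j4692 → |·| = √(250²+4692²) = √22077364 ≈ 4698.7, ∠ = arctan(4692/250) ≈ 86.95°
zero (s+1000): 1000 + j4692 → |·| = √(1000²+4692²) = √23014864 ≈ 4797.4, ∠ = arctan(4692/1000) ≈ 77.97°
pole (s+4): 4 + j4692 → |·| = √(4²+4692²) = √22014880 ≈ 4692, ∠ = arctan(4692/4) ≈ 89.95°
pole (s+5): 5 + j4692 → |·| = √(5²+4692²) = √22014889 ≈ 4692, ∠ = arctan(4692/5) ≈ 89.94°
pole (s+80): 80 + j4692 → |·| = √(80²+4692²) = √22021264 ≈ 4692.7, ∠ = arctan(4692/80) ≈ 89.02°
|G| = 200 · 2.2542e+07 / 1.0331e+11 ≈ 0.04364
Gain = 20 log₁₀(0.04364) ≈ -27.20 dB
∠G = 164.92° − 268.91° = -103.99°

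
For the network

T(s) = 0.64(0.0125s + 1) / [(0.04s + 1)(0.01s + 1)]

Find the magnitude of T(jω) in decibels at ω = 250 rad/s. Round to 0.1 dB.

-22.2 dB

At ω = 250 rad/s:
zero (1 + j250·0.0125) = 1 + j3.125 → |·| ≈ 3.2811, ∠ ≈ 72.26°
pole (1 + j250·0.04) = 1 + j10 → |·| ≈ 10.05, ∠ ≈ 84.29°
pole (1 + j250·0.01) = 1 + j2.5 → |·| ≈ 2.6926, ∠ ≈ 68.20°
|T| = 0.64 · 3.2811 / (10.05 · 2.6926) ≈ 0.0776
Gain = 20 log₁₀(0.0776) ≈ -22.20 dB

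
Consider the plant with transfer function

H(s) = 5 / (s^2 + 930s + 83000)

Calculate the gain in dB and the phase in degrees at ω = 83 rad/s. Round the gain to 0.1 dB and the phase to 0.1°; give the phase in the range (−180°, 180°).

Substitute s = j83:
Numerator: 5 = 5 + j0
Denominator: (j83)^2 + 930(j83) + 83000 = 76111 + j77190
|N| = √(5² + 0²) ≈ 5, ∠N ≈ 0.00°
|D| = √(76111² + 77190²) ≈ 1.084e+05, ∠D ≈ 45.40°
|H| = 5 / 1.084e+05 ≈ 4.6125e-05
Gain = 20 log₁₀(4.6125e-05) ≈ -86.72 dB
∠H = 0.00° − 45.40° = -45.40°

-86.7 dB, -45.4°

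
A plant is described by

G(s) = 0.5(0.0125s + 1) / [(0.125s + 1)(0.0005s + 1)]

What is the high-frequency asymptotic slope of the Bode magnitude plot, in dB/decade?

-20 dB/decade

Each pole contributes −20 dB/decade at high frequency; each zero contributes +20 dB/decade.
Net: 1 zero(s) − 2 pole(s) → -20 dB/decade.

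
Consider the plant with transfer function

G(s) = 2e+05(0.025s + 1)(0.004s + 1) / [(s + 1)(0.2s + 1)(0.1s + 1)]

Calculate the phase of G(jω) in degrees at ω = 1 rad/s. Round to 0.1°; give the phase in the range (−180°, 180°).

-60.4°

At ω = 1 rad/s:
zero (1 + j1·0.025) = 1 + j0.025 → |·| ≈ 1.0003, ∠ ≈ 1.43°
zero (1 + j1·0.004) = 1 + j0.004 → |·| ≈ 1, ∠ ≈ 0.23°
pole (1 + j1·1) = 1 + j1 → |·| ≈ 1.4142, ∠ ≈ 45.00°
pole (1 + j1·0.2) = 1 + j0.2 → |·| ≈ 1.0198, ∠ ≈ 11.31°
pole (1 + j1·0.1) = 1 + j0.1 → |·| ≈ 1.005, ∠ ≈ 5.71°
∠G = (1.43° + 0.23°) − (45.00° + 11.31° + 5.71°) = -60.36°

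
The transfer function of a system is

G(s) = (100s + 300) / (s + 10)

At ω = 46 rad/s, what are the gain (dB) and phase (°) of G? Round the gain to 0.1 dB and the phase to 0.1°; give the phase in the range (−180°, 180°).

39.8 dB, 8.5°

Substitute s = j46:
Numerator: 100(j46) + 300 = 300 + j4600
Denominator: (j46) + 10 = 10 + j46
|N| = √(300² + 4600²) ≈ 4609.8, ∠N ≈ 86.27°
|D| = √(10² + 46²) ≈ 47.074, ∠D ≈ 77.74°
|G| = 4609.8 / 47.074 ≈ 97.927
Gain = 20 log₁₀(97.927) ≈ 39.82 dB
∠G = 86.27° − 77.74° = 8.53°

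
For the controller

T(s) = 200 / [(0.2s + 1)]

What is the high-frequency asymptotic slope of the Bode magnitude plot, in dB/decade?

-20 dB/decade

Each pole contributes −20 dB/decade at high frequency; each zero contributes +20 dB/decade.
Net: 0 zero(s) − 1 pole(s) → -20 dB/decade.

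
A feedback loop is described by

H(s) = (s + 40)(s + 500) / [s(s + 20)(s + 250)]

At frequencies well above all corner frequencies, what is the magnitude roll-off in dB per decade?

-20 dB/decade

Each pole contributes −20 dB/decade at high frequency; each zero contributes +20 dB/decade.
Net: 2 zero(s) − 3 pole(s) → -20 dB/decade.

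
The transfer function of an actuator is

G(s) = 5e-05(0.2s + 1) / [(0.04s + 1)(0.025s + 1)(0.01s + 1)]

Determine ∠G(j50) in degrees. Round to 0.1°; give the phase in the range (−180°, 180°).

-57.1°

At ω = 50 rad/s:
zero (1 + j50·0.2) = 1 + j10 → |·| ≈ 10.05, ∠ ≈ 84.29°
pole (1 + j50·0.04) = 1 + j2 → |·| ≈ 2.2361, ∠ ≈ 63.43°
pole (1 + j50·0.025) = 1 + j1.25 → |·| ≈ 1.6008, ∠ ≈ 51.34°
pole (1 + j50·0.01) = 1 + j0.5 → |·| ≈ 1.118, ∠ ≈ 26.57°
∠G = (84.29°) − (63.43° + 51.34° + 26.57°) = -57.05°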